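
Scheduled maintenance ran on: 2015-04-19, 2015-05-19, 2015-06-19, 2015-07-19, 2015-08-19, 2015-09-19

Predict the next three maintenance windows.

The day-of-month is always 19 (30, 31, 30, 31, 31 days between events).
So this recurs on the 19th of each month.
October 2015: 2015-10-19.
November 2015: 2015-11-19.
Next: December 2015 → 2015-12-19.

2015-10-19, 2015-11-19, 2015-12-19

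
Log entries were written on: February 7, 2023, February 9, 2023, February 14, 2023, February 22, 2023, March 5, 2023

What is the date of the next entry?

The spacing grows by 3 each time: 2, 5, 8, 11 days.
Next gap: 14 days. March 5, 2023 + 14 days = March 19, 2023.

March 19, 2023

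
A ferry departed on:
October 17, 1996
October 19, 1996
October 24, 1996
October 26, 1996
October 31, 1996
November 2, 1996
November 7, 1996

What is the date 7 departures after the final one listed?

November 30, 1996

Every event lands on a Thursday or Saturday (gaps cycle 2, 5, 2, 5, 2, 5).
So the schedule is: every Thursday and Saturday.
The following Saturday is November 9, 1996.
The following Thursday is November 14, 1996.
The following Saturday is November 16, 1996.
Next Thursday: November 21, 1996.
Next Saturday: November 23, 1996.
Next Thursday: November 28, 1996.
Next Saturday: November 30, 1996.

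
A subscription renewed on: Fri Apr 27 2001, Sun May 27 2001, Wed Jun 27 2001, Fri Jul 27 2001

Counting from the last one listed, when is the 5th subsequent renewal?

Each date is the 27th; the gaps (30, 31, 30) track the month lengths.
The rule is the 27th of each month.
August 2001: Mon Aug 27 2001.
Next: September 2001 → Thu Sep 27 2001.
October 2001: Sat Oct 27 2001.
November 2001: Tue Nov 27 2001.
December 2001: Thu Dec 27 2001.

Thu Dec 27 2001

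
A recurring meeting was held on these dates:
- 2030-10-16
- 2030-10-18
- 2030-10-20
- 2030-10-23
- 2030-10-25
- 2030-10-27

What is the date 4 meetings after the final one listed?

The gap pattern 2, 2, 3, 2, 2 repeats every 3 events.
These are the Wednesdays, Fridays and Sundays of each week.
The following Wednesday is 2030-10-30.
The following Friday is 2030-11-01.
The following Sunday is 2030-11-03.
Next Wednesday: 2030-11-06.

2030-11-06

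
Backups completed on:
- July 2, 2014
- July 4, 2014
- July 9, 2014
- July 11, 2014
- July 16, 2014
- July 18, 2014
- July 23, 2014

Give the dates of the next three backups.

Gaps: 2, 5, 2, 5, 2, 5 days — not constant, but cyclic with period 2.
The events fall on every Wednesday and Friday.
The following Friday is July 25, 2014.
Next Wednesday: July 30, 2014.
Next Friday: August 1, 2014.

July 25, 2014; July 30, 2014; August 1, 2014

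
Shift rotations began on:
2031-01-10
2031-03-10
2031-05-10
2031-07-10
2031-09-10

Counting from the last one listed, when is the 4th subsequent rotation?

Each date is the 10th; the gaps (59, 61, 61, 62) track the month lengths.
The rule is the 10th of every 2 months.
November 2031: 2031-11-10.
January 2032: 2032-01-10.
Next: March 2032 → 2032-03-10.
Next: May 2032 → 2032-05-10.

2032-05-10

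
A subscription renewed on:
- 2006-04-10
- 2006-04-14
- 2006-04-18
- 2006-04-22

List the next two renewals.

2006-04-26, 2006-04-30

Gaps between consecutive events: 4, 4, 4 days — a constant 4-day interval.
2006-04-22 + 4 days = 2006-04-26.
2006-04-26 + 4 days = 2006-04-30.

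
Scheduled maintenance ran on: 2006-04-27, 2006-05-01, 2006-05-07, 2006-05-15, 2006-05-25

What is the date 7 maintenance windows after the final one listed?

Gaps: 4, 6, 8, 10 days — each gap is 2 larger than the previous one.
Next gap: 12 days. 2006-05-25 + 12 days = 2006-06-06.
Next gap: 14 days. 2006-06-06 + 14 days = 2006-06-20.
Next gap: 16 days. 2006-06-20 + 16 days = 2006-07-06.
Next gap: 18 days. 2006-07-06 + 18 days = 2006-07-24.
Next gap: 20 days. 2006-07-24 + 20 days = 2006-08-13.
Next gap: 22 days. 2006-08-13 + 22 days = 2006-09-04.
Next gap: 24 days. 2006-09-04 + 24 days = 2006-09-28.

2006-09-28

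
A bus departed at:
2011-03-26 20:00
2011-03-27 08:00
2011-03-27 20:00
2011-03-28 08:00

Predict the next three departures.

The interval is a steady 12 hours (12, 12, 12).
2011-03-28 08:00 + 12 h = 2011-03-28 20:00.
2011-03-28 20:00 + 12 h = 2011-03-29 08:00.
2011-03-29 08:00 + 12 h = 2011-03-29 20:00.

2011-03-28 20:00, 2011-03-29 08:00, 2011-03-29 20:00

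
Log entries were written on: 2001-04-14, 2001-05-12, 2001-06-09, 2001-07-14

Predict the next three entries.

2001-08-11, 2001-09-08, 2001-10-13

All dates are Saturdays, 28, 28, 35 days apart.
Specifically, the 2nd Saturday of each month.
August 2001 — 2nd Saturday is 2001-08-11.
September 2001 — 2nd Saturday is 2001-09-08.
October 2001 — 2nd Saturday is 2001-10-13.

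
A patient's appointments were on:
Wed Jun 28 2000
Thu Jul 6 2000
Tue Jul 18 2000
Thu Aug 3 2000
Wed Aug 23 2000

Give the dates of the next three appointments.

The spacing grows by 4 each time: 8, 12, 16, 20 days.
Next gap: 24 days. Wed Aug 23 2000 + 24 days = Sat Sep 16 2000.
Next gap: 28 days. Sat Sep 16 2000 + 28 days = Sat Oct 14 2000.
Next gap: 32 days. Sat Oct 14 2000 + 32 days = Wed Nov 15 2000.

Sat Sep 16 2000, Sat Oct 14 2000, Wed Nov 15 2000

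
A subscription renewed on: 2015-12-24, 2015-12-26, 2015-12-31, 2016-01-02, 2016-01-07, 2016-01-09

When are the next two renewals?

Gaps: 2, 5, 2, 5, 2 days — not constant, but cyclic with period 2.
The events fall on every Thursday and Saturday.
Next Thursday: 2016-01-14.
Next Saturday: 2016-01-16.

2016-01-14, 2016-01-16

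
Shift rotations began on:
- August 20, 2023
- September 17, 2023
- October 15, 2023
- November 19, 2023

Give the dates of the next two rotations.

December 17, 2023; January 21, 2024

These are Sundays at 28- or 35-day spacing (28, 28, 35).
The pattern: 3rd Sunday of the month.
December 2023 — 3rd Sunday is December 17, 2023.
3rd Sunday of January 2024: January 21, 2024.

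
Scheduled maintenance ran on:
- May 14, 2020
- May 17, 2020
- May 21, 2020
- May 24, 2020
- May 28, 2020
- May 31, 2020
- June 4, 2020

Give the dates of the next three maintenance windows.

June 7, 2020; June 11, 2020; June 14, 2020

Gaps: 3, 4, 3, 4, 3, 4 days — not constant, but cyclic with period 2.
The events fall on every Thursday and Sunday.
The following Sunday is June 7, 2020.
The following Thursday is June 11, 2020.
Next Sunday: June 14, 2020.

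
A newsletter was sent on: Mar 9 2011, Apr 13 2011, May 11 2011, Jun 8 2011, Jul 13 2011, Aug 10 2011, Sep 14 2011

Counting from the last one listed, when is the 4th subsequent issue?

Gaps: 35, 28, 28, 35, 28, 35 days — a mix of 28 and 35. Every date is a Wednesday.
Each is the 2nd Wednesday of its month.
2nd Wednesday of October 2011: Oct 12 2011.
2nd Wednesday of November 2011: Nov 9 2011.
2nd Wednesday of December 2011: Dec 14 2011.
January 2012 — 2nd Wednesday is Jan 11 2012.

Jan 11 2012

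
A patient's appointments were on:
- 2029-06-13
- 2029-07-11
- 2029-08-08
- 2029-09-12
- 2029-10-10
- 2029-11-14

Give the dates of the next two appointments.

2029-12-12, 2030-01-09

All dates are Wednesdays, 28, 28, 35, 28, 35 days apart.
Specifically, the 2nd Wednesday of each month.
December 2029 — 2nd Wednesday is 2029-12-12.
January 2030 — 2nd Wednesday is 2030-01-09.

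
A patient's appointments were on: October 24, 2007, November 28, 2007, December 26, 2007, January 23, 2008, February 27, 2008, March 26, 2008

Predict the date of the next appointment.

April 23, 2008

These are Wednesdays at 28- or 35-day spacing (35, 28, 28, 35, 28).
The pattern: 4th Wednesday of the month.
4th Wednesday of April 2008: April 23, 2008.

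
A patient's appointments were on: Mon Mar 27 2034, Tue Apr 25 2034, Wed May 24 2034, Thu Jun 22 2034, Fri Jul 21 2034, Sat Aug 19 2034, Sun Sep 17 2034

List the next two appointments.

Mon Oct 16 2034, Tue Nov 14 2034

Every event comes 29 days after the last (29, 29, 29, 29, 29, 29).
Sun Sep 17 2034 + 29 days = Mon Oct 16 2034.
Mon Oct 16 2034 + 29 days = Tue Nov 14 2034.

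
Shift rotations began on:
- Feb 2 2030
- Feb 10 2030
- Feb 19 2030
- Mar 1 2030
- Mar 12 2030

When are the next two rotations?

Mar 24 2030, Apr 6 2030

The spacing grows by 1 each time: 8, 9, 10, 11 days.
Next gap: 12 days. Mar 12 2030 + 12 days = Mar 24 2030.
Next gap: 13 days. Mar 24 2030 + 13 days = Apr 6 2030.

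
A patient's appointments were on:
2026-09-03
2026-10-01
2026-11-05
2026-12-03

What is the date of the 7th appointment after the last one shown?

These are Thursdays at 28- or 35-day spacing (28, 35, 28).
The pattern: 1st Thursday of the month.
January 2027 — 1st Thursday is 2027-01-07.
1st Thursday of February 2027: 2027-02-04.
March 2027 — 1st Thursday is 2027-03-04.
April 2027 — 1st Thursday is 2027-04-01.
May 2027 — 1st Thursday is 2027-05-06.
1st Thursday of June 2027: 2027-06-03.
1st Thursday of July 2027: 2027-07-01.

2027-07-01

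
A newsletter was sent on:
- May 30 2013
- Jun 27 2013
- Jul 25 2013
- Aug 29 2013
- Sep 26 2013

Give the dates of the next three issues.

These are Thursdays with 28, 28, 35, 28-day gaps.
Each is the final Thursday of its month — May 30 2013 is past the 28th, so '4th Thursday' doesn't fit.
Last Thursday of October 2013: Oct 31 2013.
November 2013 ends with Thursday Nov 28 2013.
Last Thursday of December 2013: Dec 26 2013.

Oct 31 2013, Nov 28 2013, Dec 26 2013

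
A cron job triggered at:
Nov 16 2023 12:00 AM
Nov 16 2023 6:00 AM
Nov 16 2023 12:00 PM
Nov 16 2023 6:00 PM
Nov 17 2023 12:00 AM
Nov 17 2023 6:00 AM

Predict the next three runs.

Nov 17 2023 12:00 PM, Nov 17 2023 6:00 PM, Nov 18 2023 12:00 AM

Gaps: 6, 6, 6, 6, 6 hours — each event is 6 hours after the previous one.
Nov 17 2023 6:00 AM + 6 h = Nov 17 2023 12:00 PM.
Nov 17 2023 12:00 PM + 6 h = Nov 17 2023 6:00 PM.
Nov 17 2023 6:00 PM + 6 h = Nov 18 2023 12:00 AM.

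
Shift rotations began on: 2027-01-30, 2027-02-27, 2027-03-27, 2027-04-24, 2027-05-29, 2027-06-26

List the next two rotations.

Every date is a Saturday; gaps 28, 28, 28, 35, 28 days.
Each is the last Saturday of its month (at least one falls on the 29th or later, ruling out '4th Saturday').
July 2027 ends with Saturday 2027-07-31.
August 2027 ends with Saturday 2027-08-28.

2027-07-31, 2027-08-28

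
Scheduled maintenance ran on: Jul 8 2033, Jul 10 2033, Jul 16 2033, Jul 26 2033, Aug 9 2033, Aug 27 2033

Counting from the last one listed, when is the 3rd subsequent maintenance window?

Gaps: 2, 6, 10, 14, 18 days — each gap is 4 larger than the previous one.
Next gap: 22 days. Aug 27 2033 + 22 days = Sep 18 2033.
Next gap: 26 days. Sep 18 2033 + 26 days = Oct 14 2033.
Next gap: 30 days. Oct 14 2033 + 30 days = Nov 13 2033.

Nov 13 2033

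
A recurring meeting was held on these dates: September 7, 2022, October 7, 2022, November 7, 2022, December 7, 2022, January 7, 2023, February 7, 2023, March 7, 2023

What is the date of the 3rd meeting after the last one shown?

June 7, 2023

The day-of-month is always 7 (30, 31, 30, 31, 31, 28 days between events).
So this recurs on the 7th of each month.
April 2023: April 7, 2023.
Next: May 2023 → May 7, 2023.
Next: June 2023 → June 7, 2023.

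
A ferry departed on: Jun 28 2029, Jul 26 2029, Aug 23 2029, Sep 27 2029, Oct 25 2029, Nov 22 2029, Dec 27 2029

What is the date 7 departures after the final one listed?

Jul 25 2030

Gaps: 28, 28, 35, 28, 28, 35 days — a mix of 28 and 35. Every date is a Thursday.
Each is the 4th Thursday of its month.
January 2030 — 4th Thursday is Jan 24 2030.
February 2030 — 4th Thursday is Feb 28 2030.
March 2030 — 4th Thursday is Mar 28 2030.
April 2030 — 4th Thursday is Apr 25 2030.
May 2030 — 4th Thursday is May 23 2030.
June 2030 — 4th Thursday is Jun 27 2030.
July 2030 — 4th Thursday is Jul 25 2030.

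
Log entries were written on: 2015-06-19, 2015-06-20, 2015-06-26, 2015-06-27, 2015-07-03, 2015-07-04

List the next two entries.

2015-07-10, 2015-07-11

The gap pattern 1, 6, 1, 6, 1 repeats every 2 events.
These are the Fridays and Saturdays of each week.
Next Friday: 2015-07-10.
The following Saturday is 2015-07-11.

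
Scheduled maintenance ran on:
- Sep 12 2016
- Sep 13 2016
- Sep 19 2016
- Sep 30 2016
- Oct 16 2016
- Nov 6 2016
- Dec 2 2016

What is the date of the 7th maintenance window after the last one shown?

Oct 20 2017

The spacing grows by 5 each time: 1, 6, 11, 16, 21, 26 days.
Next gap: 31 days. Dec 2 2016 + 31 days = Jan 2 2017.
Next gap: 36 days. Jan 2 2017 + 36 days = Feb 7 2017.
Next gap: 41 days. Feb 7 2017 + 41 days = Mar 20 2017.
Next gap: 46 days. Mar 20 2017 + 46 days = May 5 2017.
Next gap: 51 days. May 5 2017 + 51 days = Jun 25 2017.
Next gap: 56 days. Jun 25 2017 + 56 days = Aug 20 2017.
Next gap: 61 days. Aug 20 2017 + 61 days = Oct 20 2017.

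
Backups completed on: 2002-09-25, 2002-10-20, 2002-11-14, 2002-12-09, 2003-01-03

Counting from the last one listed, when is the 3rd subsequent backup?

2003-03-19

Every event comes 25 days after the last (25, 25, 25, 25).
2003-01-03 + 25 days = 2003-01-28.
2003-01-28 + 25 days = 2003-02-22.
2003-02-22 + 25 days = 2003-03-19.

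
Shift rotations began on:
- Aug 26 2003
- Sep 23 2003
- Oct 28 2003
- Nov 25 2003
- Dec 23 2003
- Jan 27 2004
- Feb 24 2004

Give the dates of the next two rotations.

These are Tuesdays at 28- or 35-day spacing (28, 35, 28, 28, 35, 28).
The pattern: 4th Tuesday of the month.
4th Tuesday of March 2004: Mar 23 2004.
4th Tuesday of April 2004: Apr 27 2004.

Mar 23 2004, Apr 27 2004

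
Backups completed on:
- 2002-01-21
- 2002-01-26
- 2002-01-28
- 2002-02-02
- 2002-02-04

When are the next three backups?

Every event lands on a Monday or Saturday (gaps cycle 5, 2, 5, 2).
So the schedule is: every Monday and Saturday.
The following Saturday is 2002-02-09.
Next Monday: 2002-02-11.
The following Saturday is 2002-02-16.

2002-02-09, 2002-02-11, 2002-02-16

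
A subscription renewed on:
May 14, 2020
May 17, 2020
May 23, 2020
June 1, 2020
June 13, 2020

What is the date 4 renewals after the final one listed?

August 30, 2020

Intervals are 3, 6, 9, 12 days — an arithmetic progression with common difference 3.
Next gap: 15 days. June 13, 2020 + 15 days = June 28, 2020.
Next gap: 18 days. June 28, 2020 + 18 days = July 16, 2020.
Next gap: 21 days. July 16, 2020 + 21 days = August 6, 2020.
Next gap: 24 days. August 6, 2020 + 24 days = August 30, 2020.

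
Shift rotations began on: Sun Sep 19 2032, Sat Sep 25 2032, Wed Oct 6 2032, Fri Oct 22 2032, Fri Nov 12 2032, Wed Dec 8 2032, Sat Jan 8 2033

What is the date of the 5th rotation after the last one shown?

Fri Aug 26 2033

Gaps: 6, 11, 16, 21, 26, 31 days — each gap is 5 larger than the previous one.
Next gap: 36 days. Sat Jan 8 2033 + 36 days = Sun Feb 13 2033.
Next gap: 41 days. Sun Feb 13 2033 + 41 days = Sat Mar 26 2033.
Next gap: 46 days. Sat Mar 26 2033 + 46 days = Wed May 11 2033.
Next gap: 51 days. Wed May 11 2033 + 51 days = Fri Jul 1 2033.
Next gap: 56 days. Fri Jul 1 2033 + 56 days = Fri Aug 26 2033.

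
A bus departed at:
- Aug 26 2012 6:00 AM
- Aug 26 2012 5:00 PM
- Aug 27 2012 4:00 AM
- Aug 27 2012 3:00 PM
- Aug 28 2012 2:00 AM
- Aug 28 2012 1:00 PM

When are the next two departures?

Spacing: 11, 11, 11, 11, 11 h — constant 11 h.
Aug 28 2012 1:00 PM + 11 h = Aug 29 2012 12:00 AM.
Aug 29 2012 12:00 AM + 11 h = Aug 29 2012 11:00 AM.

Aug 29 2012 12:00 AM, Aug 29 2012 11:00 AM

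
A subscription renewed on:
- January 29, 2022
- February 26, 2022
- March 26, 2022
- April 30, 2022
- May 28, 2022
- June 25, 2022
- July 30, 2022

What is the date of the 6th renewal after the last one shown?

These are Saturdays with 28, 28, 35, 28, 28, 35-day gaps.
Each is the final Saturday of its month — January 29, 2022 is past the 28th, so '4th Saturday' doesn't fit.
Last Saturday of August 2022: August 27, 2022.
September 2022 ends with Saturday September 24, 2022.
Last Saturday of October 2022: October 29, 2022.
November 2022 ends with Saturday November 26, 2022.
Last Saturday of December 2022: December 31, 2022.
January 2023 ends with Saturday January 28, 2023.

January 28, 2023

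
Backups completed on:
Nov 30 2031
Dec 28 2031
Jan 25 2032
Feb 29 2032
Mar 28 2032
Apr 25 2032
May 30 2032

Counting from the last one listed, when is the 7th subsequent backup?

Dec 26 2032

All Sundays; the gaps (28, 28, 35, 28, 28, 35) vary with month length.
This is the last Sunday of each month.
Last Sunday of June 2032: Jun 27 2032.
July 2032 ends with Sunday Jul 25 2032.
August 2032 ends with Sunday Aug 29 2032.
Last Sunday of September 2032: Sep 26 2032.
October 2032 ends with Sunday Oct 31 2032.
November 2032 ends with Sunday Nov 28 2032.
Last Sunday of December 2032: Dec 26 2032.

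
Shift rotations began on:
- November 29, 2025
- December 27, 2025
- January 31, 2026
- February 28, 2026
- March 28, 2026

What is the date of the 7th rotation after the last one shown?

October 31, 2026

These are Saturdays with 28, 35, 28, 28-day gaps.
Each is the final Saturday of its month — November 29, 2025 is past the 28th, so '4th Saturday' doesn't fit.
Last Saturday of April 2026: April 25, 2026.
Last Saturday of May 2026: May 30, 2026.
June 2026 ends with Saturday June 27, 2026.
July 2026 ends with Saturday July 25, 2026.
August 2026 ends with Saturday August 29, 2026.
September 2026 ends with Saturday September 26, 2026.
October 2026 ends with Saturday October 31, 2026.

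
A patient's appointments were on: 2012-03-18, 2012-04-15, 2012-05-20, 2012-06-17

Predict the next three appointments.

2012-07-15, 2012-08-19, 2012-09-16

These are Sundays at 28- or 35-day spacing (28, 35, 28).
The pattern: 3rd Sunday of the month.
July 2012 — 3rd Sunday is 2012-07-15.
August 2012 — 3rd Sunday is 2012-08-19.
September 2012 — 3rd Sunday is 2012-09-16.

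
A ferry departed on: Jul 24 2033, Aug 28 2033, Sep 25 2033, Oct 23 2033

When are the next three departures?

Nov 27 2033, Dec 25 2033, Jan 22 2034

All dates are Sundays, 35, 28, 28 days apart.
Specifically, the 4th Sunday of each month.
4th Sunday of November 2033: Nov 27 2033.
4th Sunday of December 2033: Dec 25 2033.
4th Sunday of January 2034: Jan 22 2034.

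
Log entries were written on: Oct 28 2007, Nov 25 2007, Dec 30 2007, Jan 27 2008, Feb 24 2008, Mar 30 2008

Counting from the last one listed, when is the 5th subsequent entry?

All Sundays; the gaps (28, 35, 28, 28, 35) vary with month length.
This is the last Sunday of each month.
Last Sunday of April 2008: Apr 27 2008.
May 2008 ends with Sunday May 25 2008.
June 2008 ends with Sunday Jun 29 2008.
July 2008 ends with Sunday Jul 27 2008.
Last Sunday of August 2008: Aug 31 2008.

Aug 31 2008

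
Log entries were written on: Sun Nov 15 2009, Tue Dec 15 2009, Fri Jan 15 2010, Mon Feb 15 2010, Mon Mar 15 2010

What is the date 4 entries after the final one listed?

The day-of-month is always 15 (30, 31, 31, 28 days between events).
So this recurs on the 15th of each month.
April 2010: Thu Apr 15 2010.
Next: May 2010 → Sat May 15 2010.
Next: June 2010 → Tue Jun 15 2010.
Next: July 2010 → Thu Jul 15 2010.

Thu Jul 15 2010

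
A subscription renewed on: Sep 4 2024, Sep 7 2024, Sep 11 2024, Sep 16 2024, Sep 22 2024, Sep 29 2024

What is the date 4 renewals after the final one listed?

The spacing grows by 1 each time: 3, 4, 5, 6, 7 days.
Next gap: 8 days. Sep 29 2024 + 8 days = Oct 7 2024.
Next gap: 9 days. Oct 7 2024 + 9 days = Oct 16 2024.
Next gap: 10 days. Oct 16 2024 + 10 days = Oct 26 2024.
Next gap: 11 days. Oct 26 2024 + 11 days = Nov 6 2024.

Nov 6 2024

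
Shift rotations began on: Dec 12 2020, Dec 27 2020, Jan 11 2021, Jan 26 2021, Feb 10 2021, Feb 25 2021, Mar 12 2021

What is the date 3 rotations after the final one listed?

Apr 26 2021

Every event comes 15 days after the last (15, 15, 15, 15, 15, 15).
Mar 12 2021 + 15 days = Mar 27 2021.
Mar 27 2021 + 15 days = Apr 11 2021.
Apr 11 2021 + 15 days = Apr 26 2021.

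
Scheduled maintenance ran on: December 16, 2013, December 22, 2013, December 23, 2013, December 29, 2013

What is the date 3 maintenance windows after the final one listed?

Every event lands on a Monday or Sunday (gaps cycle 6, 1, 6).
So the schedule is: every Monday and Sunday.
The following Monday is December 30, 2013.
Next Sunday: January 5, 2014.
The following Monday is January 6, 2014.

January 6, 2014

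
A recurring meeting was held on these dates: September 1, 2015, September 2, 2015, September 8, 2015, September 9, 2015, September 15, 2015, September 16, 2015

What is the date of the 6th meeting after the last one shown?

The gap pattern 1, 6, 1, 6, 1 repeats every 2 events.
These are the Tuesdays and Wednesdays of each week.
The following Tuesday is September 22, 2015.
Next Wednesday: September 23, 2015.
The following Tuesday is September 29, 2015.
Next Wednesday: September 30, 2015.
The following Tuesday is October 6, 2015.
Next Wednesday: October 7, 2015.

October 7, 2015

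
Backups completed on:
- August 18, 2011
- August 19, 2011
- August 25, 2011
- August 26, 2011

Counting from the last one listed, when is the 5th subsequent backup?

September 15, 2011

The gap pattern 1, 6, 1 repeats every 2 events.
These are the Thursdays and Fridays of each week.
Next Thursday: September 1, 2011.
The following Friday is September 2, 2011.
The following Thursday is September 8, 2011.
The following Friday is September 9, 2011.
Next Thursday: September 15, 2011.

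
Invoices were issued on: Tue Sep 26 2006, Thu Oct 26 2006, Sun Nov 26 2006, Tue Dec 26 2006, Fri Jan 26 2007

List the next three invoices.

Mon Feb 26 2007, Mon Mar 26 2007, Thu Apr 26 2007

Gaps: 30, 31, 30, 31 days — not constant. Every event is on the 26th of the month.
Pattern: the 26th of each month.
February 2007: Mon Feb 26 2007.
Next: March 2007 → Mon Mar 26 2007.
Next: April 2007 → Thu Apr 26 2007.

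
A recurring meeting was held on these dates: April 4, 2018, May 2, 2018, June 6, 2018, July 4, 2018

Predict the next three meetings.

August 1, 2018; September 5, 2018; October 3, 2018

All dates are Wednesdays, 28, 35, 28 days apart.
Specifically, the 1st Wednesday of each month.
August 2018 — 1st Wednesday is August 1, 2018.
September 2018 — 1st Wednesday is September 5, 2018.
1st Wednesday of October 2018: October 3, 2018.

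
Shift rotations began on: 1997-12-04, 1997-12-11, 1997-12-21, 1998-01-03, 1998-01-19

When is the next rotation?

1998-02-07

Intervals are 7, 10, 13, 16 days — an arithmetic progression with common difference 3.
Next gap: 19 days. 1998-01-19 + 19 days = 1998-02-07.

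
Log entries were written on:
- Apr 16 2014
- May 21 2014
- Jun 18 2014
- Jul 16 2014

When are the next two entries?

All dates are Wednesdays, 35, 28, 28 days apart.
Specifically, the 3rd Wednesday of each month.
August 2014 — 3rd Wednesday is Aug 20 2014.
September 2014 — 3rd Wednesday is Sep 17 2014.

Aug 20 2014, Sep 17 2014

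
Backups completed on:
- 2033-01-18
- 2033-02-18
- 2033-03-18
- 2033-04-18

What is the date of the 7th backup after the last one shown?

2033-11-18

Each date is the 18th; the gaps (31, 28, 31) track the month lengths.
The rule is the 18th of each month.
May 2033: 2033-05-18.
Next: June 2033 → 2033-06-18.
July 2033: 2033-07-18.
Next: August 2033 → 2033-08-18.
September 2033: 2033-09-18.
Next: October 2033 → 2033-10-18.
Next: November 2033 → 2033-11-18.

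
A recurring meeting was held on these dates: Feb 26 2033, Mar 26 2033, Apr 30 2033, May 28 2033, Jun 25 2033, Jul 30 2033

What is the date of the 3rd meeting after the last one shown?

Oct 29 2033

These are Saturdays with 28, 35, 28, 28, 35-day gaps.
Each is the final Saturday of its month — Apr 30 2033 is past the 28th, so '4th Saturday' doesn't fit.
Last Saturday of August 2033: Aug 27 2033.
September 2033 ends with Saturday Sep 24 2033.
Last Saturday of October 2033: Oct 29 2033.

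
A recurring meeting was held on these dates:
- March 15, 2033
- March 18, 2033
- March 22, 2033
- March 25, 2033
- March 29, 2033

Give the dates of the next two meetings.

April 1, 2033; April 5, 2033

The gap pattern 3, 4, 3, 4 repeats every 2 events.
These are the Tuesdays and Fridays of each week.
Next Friday: April 1, 2033.
Next Tuesday: April 5, 2033.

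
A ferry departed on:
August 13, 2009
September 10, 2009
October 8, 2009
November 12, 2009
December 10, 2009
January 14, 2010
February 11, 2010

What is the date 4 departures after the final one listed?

June 10, 2010

All dates are Thursdays, 28, 28, 35, 28, 35, 28 days apart.
Specifically, the 2nd Thursday of each month.
March 2010 — 2nd Thursday is March 11, 2010.
April 2010 — 2nd Thursday is April 8, 2010.
2nd Thursday of May 2010: May 13, 2010.
June 2010 — 2nd Thursday is June 10, 2010.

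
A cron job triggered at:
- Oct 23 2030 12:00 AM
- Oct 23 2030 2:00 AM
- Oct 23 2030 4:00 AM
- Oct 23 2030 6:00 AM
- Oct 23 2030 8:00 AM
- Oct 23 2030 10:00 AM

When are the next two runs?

Oct 23 2030 12:00 PM, Oct 23 2030 2:00 PM

The interval is a steady 2 hours (2, 2, 2, 2, 2).
Oct 23 2030 10:00 AM + 2 h = Oct 23 2030 12:00 PM.
Oct 23 2030 12:00 PM + 2 h = Oct 23 2030 2:00 PM.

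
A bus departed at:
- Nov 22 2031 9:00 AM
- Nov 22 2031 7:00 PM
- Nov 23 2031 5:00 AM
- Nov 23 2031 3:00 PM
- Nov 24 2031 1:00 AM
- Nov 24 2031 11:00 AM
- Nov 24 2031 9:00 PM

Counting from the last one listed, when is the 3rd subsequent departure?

Nov 26 2031 3:00 AM

Spacing: 10, 10, 10, 10, 10, 10 h — constant 10 h.
Nov 24 2031 9:00 PM + 10 h = Nov 25 2031 7:00 AM.
Nov 25 2031 7:00 AM + 10 h = Nov 25 2031 5:00 PM.
Nov 25 2031 5:00 PM + 10 h = Nov 26 2031 3:00 AM.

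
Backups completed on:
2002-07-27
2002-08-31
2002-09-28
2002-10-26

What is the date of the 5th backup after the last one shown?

2003-03-29

These are Saturdays with 35, 28, 28-day gaps.
Each is the final Saturday of its month — 2002-08-31 is past the 28th, so '4th Saturday' doesn't fit.
Last Saturday of November 2002: 2002-11-30.
Last Saturday of December 2002: 2002-12-28.
January 2003 ends with Saturday 2003-01-25.
Last Saturday of February 2003: 2003-02-22.
March 2003 ends with Saturday 2003-03-29.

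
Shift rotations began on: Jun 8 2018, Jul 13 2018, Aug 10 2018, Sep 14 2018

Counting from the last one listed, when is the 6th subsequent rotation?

Mar 8 2019

All dates are Fridays, 35, 28, 35 days apart.
Specifically, the 2nd Friday of each month.
2nd Friday of October 2018: Oct 12 2018.
2nd Friday of November 2018: Nov 9 2018.
December 2018 — 2nd Friday is Dec 14 2018.
2nd Friday of January 2019: Jan 11 2019.
February 2019 — 2nd Friday is Feb 8 2019.
March 2019 — 2nd Friday is Mar 8 2019.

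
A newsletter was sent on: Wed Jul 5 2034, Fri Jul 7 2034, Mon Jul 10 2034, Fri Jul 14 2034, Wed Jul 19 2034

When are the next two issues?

Gaps: 2, 3, 4, 5 days — each gap is 1 larger than the previous one.
Next gap: 6 days. Wed Jul 19 2034 + 6 days = Tue Jul 25 2034.
Next gap: 7 days. Tue Jul 25 2034 + 7 days = Tue Aug 1 2034.

Tue Jul 25 2034, Tue Aug 1 2034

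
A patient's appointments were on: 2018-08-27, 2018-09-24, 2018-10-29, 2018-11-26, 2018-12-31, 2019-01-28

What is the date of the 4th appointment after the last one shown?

2019-05-27

These are Mondays with 28, 35, 28, 35, 28-day gaps.
Each is the final Monday of its month — 2018-10-29 is past the 28th, so '4th Monday' doesn't fit.
February 2019 ends with Monday 2019-02-25.
Last Monday of March 2019: 2019-03-25.
Last Monday of April 2019: 2019-04-29.
May 2019 ends with Monday 2019-05-27.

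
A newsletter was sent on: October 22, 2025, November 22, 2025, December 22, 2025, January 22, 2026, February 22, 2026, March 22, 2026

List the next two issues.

April 22, 2026; May 22, 2026

The day-of-month is always 22 (31, 30, 31, 31, 28 days between events).
So this recurs on the 22nd of each month.
April 2026: April 22, 2026.
Next: May 2026 → May 22, 2026.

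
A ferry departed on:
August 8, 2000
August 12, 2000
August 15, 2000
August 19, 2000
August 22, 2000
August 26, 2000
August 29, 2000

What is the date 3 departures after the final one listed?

September 9, 2000

Gaps: 4, 3, 4, 3, 4, 3 days — not constant, but cyclic with period 2.
The events fall on every Tuesday and Saturday.
Next Saturday: September 2, 2000.
Next Tuesday: September 5, 2000.
Next Saturday: September 9, 2000.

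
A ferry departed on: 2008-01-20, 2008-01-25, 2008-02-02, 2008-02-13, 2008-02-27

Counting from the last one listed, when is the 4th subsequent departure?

The spacing grows by 3 each time: 5, 8, 11, 14 days.
Next gap: 17 days. 2008-02-27 + 17 days = 2008-03-15.
Next gap: 20 days. 2008-03-15 + 20 days = 2008-04-04.
Next gap: 23 days. 2008-04-04 + 23 days = 2008-04-27.
Next gap: 26 days. 2008-04-27 + 26 days = 2008-05-23.

2008-05-23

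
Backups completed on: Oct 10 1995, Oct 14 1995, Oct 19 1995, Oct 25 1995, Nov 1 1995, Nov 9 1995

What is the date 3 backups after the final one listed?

Dec 9 1995

Intervals are 4, 5, 6, 7, 8 days — an arithmetic progression with common difference 1.
Next gap: 9 days. Nov 9 1995 + 9 days = Nov 18 1995.
Next gap: 10 days. Nov 18 1995 + 10 days = Nov 28 1995.
Next gap: 11 days. Nov 28 1995 + 11 days = Dec 9 1995.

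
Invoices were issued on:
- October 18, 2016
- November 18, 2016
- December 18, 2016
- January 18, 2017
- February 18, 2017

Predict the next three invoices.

The day-of-month is always 18 (31, 30, 31, 31 days between events).
So this recurs on the 18th of each month.
Next: March 2017 → March 18, 2017.
April 2017: April 18, 2017.
Next: May 2017 → May 18, 2017.

March 18, 2017; April 18, 2017; May 18, 2017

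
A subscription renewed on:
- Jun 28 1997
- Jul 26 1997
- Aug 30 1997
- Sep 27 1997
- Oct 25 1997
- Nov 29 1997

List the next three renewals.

These are Saturdays with 28, 35, 28, 28, 35-day gaps.
Each is the final Saturday of its month — Aug 30 1997 is past the 28th, so '4th Saturday' doesn't fit.
Last Saturday of December 1997: Dec 27 1997.
January 1998 ends with Saturday Jan 31 1998.
Last Saturday of February 1998: Feb 28 1998.

Dec 27 1997, Jan 31 1998, Feb 28 1998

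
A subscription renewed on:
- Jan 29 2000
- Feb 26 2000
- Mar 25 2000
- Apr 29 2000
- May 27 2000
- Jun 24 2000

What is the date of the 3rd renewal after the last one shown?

Sep 30 2000

Every date is a Saturday; gaps 28, 28, 35, 28, 28 days.
Each is the last Saturday of its month (at least one falls on the 29th or later, ruling out '4th Saturday').
Last Saturday of July 2000: Jul 29 2000.
August 2000 ends with Saturday Aug 26 2000.
Last Saturday of September 2000: Sep 30 2000.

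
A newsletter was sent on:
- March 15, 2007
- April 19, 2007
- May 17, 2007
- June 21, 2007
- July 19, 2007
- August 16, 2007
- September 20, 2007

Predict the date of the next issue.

Gaps: 35, 28, 35, 28, 28, 35 days — a mix of 28 and 35. Every date is a Thursday.
Each is the 3rd Thursday of its month.
October 2007 — 3rd Thursday is October 18, 2007.

October 18, 2007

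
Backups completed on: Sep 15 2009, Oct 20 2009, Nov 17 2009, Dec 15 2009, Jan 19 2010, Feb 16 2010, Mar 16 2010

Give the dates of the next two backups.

These are Tuesdays at 28- or 35-day spacing (35, 28, 28, 35, 28, 28).
The pattern: 3rd Tuesday of the month.
3rd Tuesday of April 2010: Apr 20 2010.
May 2010 — 3rd Tuesday is May 18 2010.

Apr 20 2010, May 18 2010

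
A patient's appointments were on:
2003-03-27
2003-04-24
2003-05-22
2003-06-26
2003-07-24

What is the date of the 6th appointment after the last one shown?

2004-01-22

All dates are Thursdays, 28, 28, 35, 28 days apart.
Specifically, the 4th Thursday of each month.
August 2003 — 4th Thursday is 2003-08-28.
4th Thursday of September 2003: 2003-09-25.
4th Thursday of October 2003: 2003-10-23.
4th Thursday of November 2003: 2003-11-27.
4th Thursday of December 2003: 2003-12-25.
4th Thursday of January 2004: 2004-01-22.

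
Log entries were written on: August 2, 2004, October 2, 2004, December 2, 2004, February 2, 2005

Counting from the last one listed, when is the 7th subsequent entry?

April 2, 2006

The day-of-month is always 2 (61, 61, 62 days between events).
So this recurs on the 2nd of every 2 months.
Next: April 2005 → April 2, 2005.
Next: June 2005 → June 2, 2005.
August 2005: August 2, 2005.
October 2005: October 2, 2005.
December 2005: December 2, 2005.
Next: February 2006 → February 2, 2006.
Next: April 2006 → April 2, 2006.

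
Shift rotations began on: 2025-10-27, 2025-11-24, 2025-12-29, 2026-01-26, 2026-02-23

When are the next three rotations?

Every date is a Monday; gaps 28, 35, 28, 28 days.
Each is the last Monday of its month (at least one falls on the 29th or later, ruling out '4th Monday').
March 2026 ends with Monday 2026-03-30.
Last Monday of April 2026: 2026-04-27.
May 2026 ends with Monday 2026-05-25.

2026-03-30, 2026-04-27, 2026-05-25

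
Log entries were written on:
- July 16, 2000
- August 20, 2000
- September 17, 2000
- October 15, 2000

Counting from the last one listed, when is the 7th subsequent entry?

These are Sundays at 28- or 35-day spacing (35, 28, 28).
The pattern: 3rd Sunday of the month.
November 2000 — 3rd Sunday is November 19, 2000.
December 2000 — 3rd Sunday is December 17, 2000.
3rd Sunday of January 2001: January 21, 2001.
3rd Sunday of February 2001: February 18, 2001.
3rd Sunday of March 2001: March 18, 2001.
April 2001 — 3rd Sunday is April 15, 2001.
May 2001 — 3rd Sunday is May 20, 2001.

May 20, 2001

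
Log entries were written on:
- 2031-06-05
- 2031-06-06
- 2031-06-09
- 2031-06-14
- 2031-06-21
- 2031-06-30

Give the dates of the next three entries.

Gaps: 1, 3, 5, 7, 9 days — each gap is 2 larger than the previous one.
Next gap: 11 days. 2031-06-30 + 11 days = 2031-07-11.
Next gap: 13 days. 2031-07-11 + 13 days = 2031-07-24.
Next gap: 15 days. 2031-07-24 + 15 days = 2031-08-08.

2031-07-11, 2031-07-24, 2031-08-08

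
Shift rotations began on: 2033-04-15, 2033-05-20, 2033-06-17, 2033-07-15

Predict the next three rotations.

Gaps: 35, 28, 28 days — a mix of 28 and 35. Every date is a Friday.
Each is the 3rd Friday of its month.
August 2033 — 3rd Friday is 2033-08-19.
3rd Friday of September 2033: 2033-09-16.
3rd Friday of October 2033: 2033-10-21.

2033-08-19, 2033-09-16, 2033-10-21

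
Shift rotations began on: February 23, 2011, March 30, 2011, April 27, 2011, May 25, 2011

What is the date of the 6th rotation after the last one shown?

November 30, 2011

All Wednesdays; the gaps (35, 28, 28) vary with month length.
This is the last Wednesday of each month.
June 2011 ends with Wednesday June 29, 2011.
Last Wednesday of July 2011: July 27, 2011.
Last Wednesday of August 2011: August 31, 2011.
Last Wednesday of September 2011: September 28, 2011.
October 2011 ends with Wednesday October 26, 2011.
November 2011 ends with Wednesday November 30, 2011.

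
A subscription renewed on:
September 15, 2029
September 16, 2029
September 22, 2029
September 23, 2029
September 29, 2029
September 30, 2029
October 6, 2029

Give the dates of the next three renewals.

Gaps: 1, 6, 1, 6, 1, 6 days — not constant, but cyclic with period 2.
The events fall on every Saturday and Sunday.
The following Sunday is October 7, 2029.
The following Saturday is October 13, 2029.
The following Sunday is October 14, 2029.

October 7, 2029; October 13, 2029; October 14, 2029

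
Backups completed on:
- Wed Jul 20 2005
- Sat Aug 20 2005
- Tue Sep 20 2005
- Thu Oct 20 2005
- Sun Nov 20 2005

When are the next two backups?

Gaps: 31, 31, 30, 31 days — not constant. Every event is on the 20th of the month.
Pattern: the 20th of each month.
Next: December 2005 → Tue Dec 20 2005.
January 2006: Fri Jan 20 2006.

Tue Dec 20 2005, Fri Jan 20 2006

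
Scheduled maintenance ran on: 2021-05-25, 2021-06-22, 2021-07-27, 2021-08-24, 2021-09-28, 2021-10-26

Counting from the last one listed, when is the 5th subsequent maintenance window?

Gaps: 28, 35, 28, 35, 28 days — a mix of 28 and 35. Every date is a Tuesday.
Each is the 4th Tuesday of its month.
4th Tuesday of November 2021: 2021-11-23.
December 2021 — 4th Tuesday is 2021-12-28.
January 2022 — 4th Tuesday is 2022-01-25.
4th Tuesday of February 2022: 2022-02-22.
4th Tuesday of March 2022: 2022-03-22.

2022-03-22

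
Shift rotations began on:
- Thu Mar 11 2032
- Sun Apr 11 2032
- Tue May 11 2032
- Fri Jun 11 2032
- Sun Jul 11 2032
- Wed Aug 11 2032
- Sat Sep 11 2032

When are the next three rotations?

Gaps: 31, 30, 31, 30, 31, 31 days — not constant. Every event is on the 11th of the month.
Pattern: the 11th of each month.
Next: October 2032 → Mon Oct 11 2032.
November 2032: Thu Nov 11 2032.
Next: December 2032 → Sat Dec 11 2032.

Mon Oct 11 2032, Thu Nov 11 2032, Sat Dec 11 2032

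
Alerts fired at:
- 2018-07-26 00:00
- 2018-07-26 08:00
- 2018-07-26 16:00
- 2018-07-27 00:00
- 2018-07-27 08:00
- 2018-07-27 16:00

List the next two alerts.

Spacing: 8, 8, 8, 8, 8 h — constant 8 h.
2018-07-27 16:00 + 8 h = 2018-07-28 00:00.
2018-07-28 00:00 + 8 h = 2018-07-28 08:00.

2018-07-28 00:00, 2018-07-28 08:00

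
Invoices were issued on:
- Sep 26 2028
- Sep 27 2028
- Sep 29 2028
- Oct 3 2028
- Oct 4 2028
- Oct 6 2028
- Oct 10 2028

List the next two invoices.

Oct 11 2028, Oct 13 2028

The gap pattern 1, 2, 4, 1, 2, 4 repeats every 3 events.
These are the Tuesdays, Wednesdays and Fridays of each week.
Next Wednesday: Oct 11 2028.
The following Friday is Oct 13 2028.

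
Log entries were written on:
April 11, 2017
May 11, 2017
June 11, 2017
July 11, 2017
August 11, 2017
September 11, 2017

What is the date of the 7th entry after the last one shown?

April 11, 2018

Gaps: 30, 31, 30, 31, 31 days — not constant. Every event is on the 11th of the month.
Pattern: the 11th of each month.
October 2017: October 11, 2017.
Next: November 2017 → November 11, 2017.
Next: December 2017 → December 11, 2017.
January 2018: January 11, 2018.
February 2018: February 11, 2018.
March 2018: March 11, 2018.
April 2018: April 11, 2018.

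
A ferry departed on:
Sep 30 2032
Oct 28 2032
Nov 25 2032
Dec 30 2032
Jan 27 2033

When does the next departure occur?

Feb 24 2033

All Thursdays; the gaps (28, 28, 35, 28) vary with month length.
This is the last Thursday of each month.
February 2033 ends with Thursday Feb 24 2033.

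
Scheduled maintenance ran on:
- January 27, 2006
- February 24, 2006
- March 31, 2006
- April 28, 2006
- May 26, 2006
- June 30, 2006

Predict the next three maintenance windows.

July 28, 2006; August 25, 2006; September 29, 2006

All Fridays; the gaps (28, 35, 28, 28, 35) vary with month length.
This is the last Friday of each month.
Last Friday of July 2006: July 28, 2006.
August 2006 ends with Friday August 25, 2006.
Last Friday of September 2006: September 29, 2006.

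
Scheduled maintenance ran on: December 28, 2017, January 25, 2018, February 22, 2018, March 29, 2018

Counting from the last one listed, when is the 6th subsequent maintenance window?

Every date is a Thursday; gaps 28, 28, 35 days.
Each is the last Thursday of its month (at least one falls on the 29th or later, ruling out '4th Thursday').
Last Thursday of April 2018: April 26, 2018.
Last Thursday of May 2018: May 31, 2018.
Last Thursday of June 2018: June 28, 2018.
Last Thursday of July 2018: July 26, 2018.
Last Thursday of August 2018: August 30, 2018.
Last Thursday of September 2018: September 27, 2018.

September 27, 2018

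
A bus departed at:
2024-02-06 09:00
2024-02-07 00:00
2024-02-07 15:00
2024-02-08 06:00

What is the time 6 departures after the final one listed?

2024-02-12 00:00

Spacing: 15, 15, 15 h — constant 15 h.
2024-02-08 06:00 + 15 h = 2024-02-08 21:00.
2024-02-08 21:00 + 15 h = 2024-02-09 12:00.
2024-02-09 12:00 + 15 h = 2024-02-10 03:00.
2024-02-10 03:00 + 15 h = 2024-02-10 18:00.
2024-02-10 18:00 + 15 h = 2024-02-11 09:00.
2024-02-11 09:00 + 15 h = 2024-02-12 00:00.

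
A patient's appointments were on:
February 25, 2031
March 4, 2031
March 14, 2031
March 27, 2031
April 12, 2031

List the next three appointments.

Intervals are 7, 10, 13, 16 days — an arithmetic progression with common difference 3.
Next gap: 19 days. April 12, 2031 + 19 days = May 1, 2031.
Next gap: 22 days. May 1, 2031 + 22 days = May 23, 2031.
Next gap: 25 days. May 23, 2031 + 25 days = June 17, 2031.

May 1, 2031; May 23, 2031; June 17, 2031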